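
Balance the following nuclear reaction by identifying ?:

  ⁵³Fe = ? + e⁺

Mn-53

Conserve mass number: 53 = A + 0, so A = 53.
Conserve atomic number: 26 = Z + 1, so Z = 25.
Z = 25 is manganese, so the species is ⁵³Mn.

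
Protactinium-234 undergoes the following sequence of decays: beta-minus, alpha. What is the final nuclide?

Th-230

Start: (A, Z) = (234, 91).
After β⁻: (234, 92).
After α: (230, 90).
Z = 90 is thorium.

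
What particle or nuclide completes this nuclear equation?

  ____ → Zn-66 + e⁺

Ga-66

Conserve mass number: A = 66 + 0, so A = 66.
Conserve atomic number: Z = 30 + 1, so Z = 31.
Z = 31 is gallium, so the species is Ga-66.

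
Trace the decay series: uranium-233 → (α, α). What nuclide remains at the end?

Start: (A, Z) = (233, 92).
After α: (229, 90).
After α: (225, 88).
Z = 88 is radium.

Ra-225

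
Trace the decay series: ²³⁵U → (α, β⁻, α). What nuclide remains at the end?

Start: (A, Z) = (235, 92).
After α: (231, 90).
After β⁻: (231, 91).
After α: (227, 89).
Z = 89 is actinium.

Ac-227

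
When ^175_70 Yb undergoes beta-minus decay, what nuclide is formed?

Lu-175

Beta-minus decay: mass number changes by +0, atomic number by +1.
A: 175 = 175; Z: 70 + 1 = 71.
Z = 71 is lutetium, so the daughter is ^175_71 Lu.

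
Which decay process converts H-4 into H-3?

neutron emission

ΔA = 3 − 4 = -1; ΔZ = 1 − 1 = +0.
A drops by 1 with Z unchanged — a neutron was emitted.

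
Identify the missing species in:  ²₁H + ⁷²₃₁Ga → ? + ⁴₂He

Conserve mass number: 2 + 72 = A + 4, so A = 70.
Conserve atomic number: 1 + 31 = Z + 2, so Z = 30.
Z = 30 is zinc, so the species is ⁷⁰₃₀Zn.

Zn-70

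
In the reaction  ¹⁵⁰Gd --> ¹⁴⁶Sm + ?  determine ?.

Conserve mass number: 150 = 146 + A, so A = 4.
Conserve atomic number: 64 = 62 + Z, so Z = 2.
A = 4 and Z = 2 is ⁴He — an alpha particle.

alpha particle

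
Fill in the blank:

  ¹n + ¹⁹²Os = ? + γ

Os-193

Conserve mass number: 1 + 192 = A + 0, so A = 193.
Conserve atomic number: 0 + 76 = Z + 0, so Z = 76.
Z = 76 is osmium, so the species is ¹⁹³Os.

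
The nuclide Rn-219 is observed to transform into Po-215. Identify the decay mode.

alpha decay

ΔA = 215 − 219 = -4; ΔZ = 84 − 86 = -2.
A drops by 4 and Z drops by 2 — the signature of alpha emission.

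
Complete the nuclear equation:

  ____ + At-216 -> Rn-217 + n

Conserve mass number: A + 216 = 217 + 1, so A = 2.
Conserve atomic number: Z + 85 = 86 + 0, so Z = 1.
A = 2 and Z = 1 is H-2 — a deuteron.

deuteron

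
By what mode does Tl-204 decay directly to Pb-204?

beta-minus decay

ΔA = 204 − 204 = 0; ΔZ = 82 − 81 = +1.
A is unchanged and Z rises by 1 — a neutron has become a proton (β⁻ decay).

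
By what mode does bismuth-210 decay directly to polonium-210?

beta-minus decay

ΔA = 210 − 210 = 0; ΔZ = 84 − 83 = +1.
A is unchanged and Z rises by 1 — a neutron has become a proton (β⁻ decay).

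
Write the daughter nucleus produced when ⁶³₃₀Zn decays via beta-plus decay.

Beta-plus decay: mass number changes by +0, atomic number by -1.
A: 63 = 63; Z: 30 − 1 = 29.
Z = 29 is copper, so the daughter is ⁶³₂₉Cu.

Cu-63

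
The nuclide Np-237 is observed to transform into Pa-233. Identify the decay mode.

ΔA = 233 − 237 = -4; ΔZ = 91 − 93 = -2.
A drops by 4 and Z drops by 2 — the signature of alpha emission.

alpha decay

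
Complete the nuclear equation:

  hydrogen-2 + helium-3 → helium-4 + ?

Conserve mass number: 2 + 3 = 4 + A, so A = 1.
Conserve atomic number: 1 + 2 = 2 + Z, so Z = 1.
A = 1 and Z = 1 is hydrogen-1 — a proton.

proton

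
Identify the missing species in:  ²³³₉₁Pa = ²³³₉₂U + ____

Conserve mass number: 233 = 233 + A, so A = 0.
Conserve atomic number: 91 = 92 + Z, so Z = -1.
A = 0 and Z = -1 is ⁰₋₁e — a beta-minus particle.

beta-minus particle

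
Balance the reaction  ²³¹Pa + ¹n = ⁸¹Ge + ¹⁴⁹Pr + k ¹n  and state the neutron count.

Conserve mass number: 232 = 81 + 149 + k, so k = 232 − 230 = 2.
Check atomic number: 91 = 32 + 59 + 0 = 91. ✓

2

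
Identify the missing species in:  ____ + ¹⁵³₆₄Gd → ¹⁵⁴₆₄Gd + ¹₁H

Conserve mass number: A + 153 = 154 + 1, so A = 2.
Conserve atomic number: Z + 64 = 64 + 1, so Z = 1.
A = 2 and Z = 1 is ²₁H — a deuteron.

deuteron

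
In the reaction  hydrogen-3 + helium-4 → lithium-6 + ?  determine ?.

neutron

Conserve mass number: 3 + 4 = 6 + A, so A = 1.
Conserve atomic number: 1 + 2 = 3 + Z, so Z = 0.
A = 1 and Z = 0 is neutron — a neutron.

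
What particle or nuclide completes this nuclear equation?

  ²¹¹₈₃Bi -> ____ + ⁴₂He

Tl-207

Conserve mass number: 211 = A + 4, so A = 207.
Conserve atomic number: 83 = Z + 2, so Z = 81.
Z = 81 is thallium, so the species is ²⁰⁷₈₁Tl.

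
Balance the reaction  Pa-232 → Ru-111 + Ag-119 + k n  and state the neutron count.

Conserve mass number: 232 = 111 + 119 + k, so k = 232 − 230 = 2.
Check atomic number: 91 = 44 + 47 + 0 = 91. ✓

2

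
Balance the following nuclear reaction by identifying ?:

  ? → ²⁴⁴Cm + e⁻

Conserve mass number: A = 244 + 0, so A = 244.
Conserve atomic number: Z = 96 − 1, so Z = 95.
Z = 95 is americium, so the species is ²⁴⁴Am.

Am-244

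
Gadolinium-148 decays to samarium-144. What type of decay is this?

alpha decay

ΔA = 144 − 148 = -4; ΔZ = 62 − 64 = -2.
A drops by 4 and Z drops by 2 — the signature of alpha emission.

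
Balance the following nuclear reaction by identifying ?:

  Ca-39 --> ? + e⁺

Conserve mass number: 39 = A + 0, so A = 39.
Conserve atomic number: 20 = Z + 1, so Z = 19.
Z = 19 is potassium, so the species is K-39.

K-39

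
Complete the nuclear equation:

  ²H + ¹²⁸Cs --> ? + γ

Ba-130

Conserve mass number: 2 + 128 = A + 0, so A = 130.
Conserve atomic number: 1 + 55 = Z + 0, so Z = 56.
Z = 56 is barium, so the species is ¹³⁰Ba.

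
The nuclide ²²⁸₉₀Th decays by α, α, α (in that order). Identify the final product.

Po-216

Start: (A, Z) = (228, 90).
After α: (224, 88).
After α: (220, 86).
After α: (216, 84).
Z = 84 is polonium.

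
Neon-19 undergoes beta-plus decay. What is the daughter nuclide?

Beta-plus decay: mass number changes by +0, atomic number by -1.
A: 19 = 19; Z: 10 − 1 = 9.
Z = 9 is fluorine, so the daughter is fluorine-19.

F-19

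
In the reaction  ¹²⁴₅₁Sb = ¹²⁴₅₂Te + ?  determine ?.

beta-minus particle

Conserve mass number: 124 = 124 + A, so A = 0.
Conserve atomic number: 51 = 52 + Z, so Z = -1.
A = 0 and Z = -1 is ⁰₋₁e — a beta-minus particle.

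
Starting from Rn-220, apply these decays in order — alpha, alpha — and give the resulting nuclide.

Start: (A, Z) = (220, 86).
After α: (216, 84).
After α: (212, 82).
Z = 82 is lead.

Pb-212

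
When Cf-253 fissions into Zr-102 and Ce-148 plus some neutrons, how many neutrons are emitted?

Conserve mass number: 253 = 102 + 148 + k, so k = 253 − 250 = 3.
Check atomic number: 98 = 40 + 58 + 0 = 98. ✓

3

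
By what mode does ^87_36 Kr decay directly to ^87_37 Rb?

beta-minus decay

ΔA = 87 − 87 = 0; ΔZ = 37 − 36 = +1.
A is unchanged and Z rises by 1 — a neutron has become a proton (β⁻ decay).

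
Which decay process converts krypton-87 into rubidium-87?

ΔA = 87 − 87 = 0; ΔZ = 37 − 36 = +1.
A is unchanged and Z rises by 1 — a neutron has become a proton (β⁻ decay).

beta-minus decay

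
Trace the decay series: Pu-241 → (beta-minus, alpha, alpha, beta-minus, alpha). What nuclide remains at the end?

Start: (A, Z) = (241, 94).
After β⁻: (241, 95).
After α: (237, 93).
After α: (233, 91).
After β⁻: (233, 92).
After α: (229, 90).
Z = 90 is thorium.

Th-229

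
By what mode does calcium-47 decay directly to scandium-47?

beta-minus decay

ΔA = 47 − 47 = 0; ΔZ = 21 − 20 = +1.
A is unchanged and Z rises by 1 — a neutron has become a proton (β⁻ decay).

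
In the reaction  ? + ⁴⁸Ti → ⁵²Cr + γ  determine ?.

alpha particle

Conserve mass number: A + 48 = 52 + 0, so A = 4.
Conserve atomic number: Z + 22 = 24 + 0, so Z = 2.
A = 4 and Z = 2 is ⁴He — an alpha particle.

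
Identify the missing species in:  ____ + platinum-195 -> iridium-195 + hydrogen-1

Conserve mass number: A + 195 = 195 + 1, so A = 1.
Conserve atomic number: Z + 78 = 77 + 1, so Z = 0.
A = 1 and Z = 0 is neutron — a neutron.

neutron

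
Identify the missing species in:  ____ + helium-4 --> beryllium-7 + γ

Conserve mass number: A + 4 = 7 + 0, so A = 3.
Conserve atomic number: Z + 2 = 4 + 0, so Z = 2.
Z = 2 is helium, so the species is helium-3.

He-3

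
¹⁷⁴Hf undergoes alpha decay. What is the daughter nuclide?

Yb-170

Alpha decay: mass number changes by -4, atomic number by -2.
A: 174 − 4 = 170; Z: 72 − 2 = 70.
Z = 70 is ytterbium, so the daughter is ¹⁷⁰Yb.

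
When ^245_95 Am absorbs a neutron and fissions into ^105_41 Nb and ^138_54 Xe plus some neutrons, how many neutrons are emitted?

Conserve mass number: 246 = 105 + 138 + k, so k = 246 − 243 = 3.
Check atomic number: 95 = 41 + 54 + 0 = 95. ✓

3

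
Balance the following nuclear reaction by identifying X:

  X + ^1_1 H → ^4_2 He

triton

Conserve mass number: A + 1 = 4, so A = 3.
Conserve atomic number: Z + 1 = 2, so Z = 1.
A = 3 and Z = 1 is ^3_1 H — a triton.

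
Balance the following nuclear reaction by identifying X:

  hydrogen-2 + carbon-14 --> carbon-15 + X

Conserve mass number: 2 + 14 = 15 + A, so A = 1.
Conserve atomic number: 1 + 6 = 6 + Z, so Z = 1.
A = 1 and Z = 1 is hydrogen-1 — a proton.

proton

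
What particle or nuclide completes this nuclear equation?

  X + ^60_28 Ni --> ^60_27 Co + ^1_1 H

Conserve mass number: A + 60 = 60 + 1, so A = 1.
Conserve atomic number: Z + 28 = 27 + 1, so Z = 0.
A = 1 and Z = 0 is ^1_0 n — a neutron.

neutron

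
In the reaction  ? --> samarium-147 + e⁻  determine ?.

Pm-147

Conserve mass number: A = 147 + 0, so A = 147.
Conserve atomic number: Z = 62 − 1, so Z = 61.
Z = 61 is promethium, so the species is promethium-147.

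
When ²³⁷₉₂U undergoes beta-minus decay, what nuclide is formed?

Np-237

Beta-minus decay: mass number changes by +0, atomic number by +1.
A: 237 = 237; Z: 92 + 1 = 93.
Z = 93 is neptunium, so the daughter is ²³⁷₉₃Np.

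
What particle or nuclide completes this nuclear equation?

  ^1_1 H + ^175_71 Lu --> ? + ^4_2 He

Conserve mass number: 1 + 175 = A + 4, so A = 172.
Conserve atomic number: 1 + 71 = Z + 2, so Z = 70.
Z = 70 is ytterbium, so the species is ^172_70 Yb.

Yb-172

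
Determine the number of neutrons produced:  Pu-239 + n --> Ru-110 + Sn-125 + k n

Conserve mass number: 240 = 110 + 125 + k, so k = 240 − 235 = 5.
Check atomic number: 94 = 44 + 50 + 0 = 94. ✓

5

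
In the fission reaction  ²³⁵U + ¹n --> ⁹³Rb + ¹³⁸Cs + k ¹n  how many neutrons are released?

Conserve mass number: 236 = 93 + 138 + k, so k = 236 − 231 = 5.
Check atomic number: 92 = 37 + 55 + 0 = 92. ✓

5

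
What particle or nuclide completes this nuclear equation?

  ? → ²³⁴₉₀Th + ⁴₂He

U-238

Conserve mass number: A = 234 + 4, so A = 238.
Conserve atomic number: Z = 90 + 2, so Z = 92.
Z = 92 is uranium, so the species is ²³⁸₉₂U.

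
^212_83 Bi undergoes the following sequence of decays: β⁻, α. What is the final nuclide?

Start: (A, Z) = (212, 83).
After β⁻: (212, 84).
After α: (208, 82).
Z = 82 is lead.

Pb-208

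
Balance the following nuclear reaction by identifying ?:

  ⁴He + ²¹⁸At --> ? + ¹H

Rn-221

Conserve mass number: 4 + 218 = A + 1, so A = 221.
Conserve atomic number: 2 + 85 = Z + 1, so Z = 86.
Z = 86 is radon, so the species is ²²¹Rn.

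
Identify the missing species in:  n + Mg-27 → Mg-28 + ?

Conserve mass number: 1 + 27 = 28 + A, so A = 0.
Conserve atomic number: 0 + 12 = 12 + Z, so Z = 0.
A = 0 and Z = 0 is γ — a gamma ray.

gamma ray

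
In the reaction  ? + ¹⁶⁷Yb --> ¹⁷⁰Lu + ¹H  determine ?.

Conserve mass number: A + 167 = 170 + 1, so A = 4.
Conserve atomic number: Z + 70 = 71 + 1, so Z = 2.
A = 4 and Z = 2 is ⁴He — an alpha particle.

alpha particle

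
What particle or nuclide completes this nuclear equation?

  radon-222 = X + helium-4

Po-218

Conserve mass number: 222 = A + 4, so A = 218.
Conserve atomic number: 86 = Z + 2, so Z = 84.
Z = 84 is polonium, so the species is polonium-218.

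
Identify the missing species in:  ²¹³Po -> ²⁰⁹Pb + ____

Conserve mass number: 213 = 209 + A, so A = 4.
Conserve atomic number: 84 = 82 + Z, so Z = 2.
A = 4 and Z = 2 is ⁴He — an alpha particle.

alpha particle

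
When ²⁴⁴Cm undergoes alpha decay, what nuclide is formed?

Alpha decay: mass number changes by -4, atomic number by -2.
A: 244 − 4 = 240; Z: 96 − 2 = 94.
Z = 94 is plutonium, so the daughter is ²⁴⁰Pu.

Pu-240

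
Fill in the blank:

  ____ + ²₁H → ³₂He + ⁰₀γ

proton

Conserve mass number: A + 2 = 3 + 0, so A = 1.
Conserve atomic number: Z + 1 = 2 + 0, so Z = 1.
A = 1 and Z = 1 is ¹₁H — a proton.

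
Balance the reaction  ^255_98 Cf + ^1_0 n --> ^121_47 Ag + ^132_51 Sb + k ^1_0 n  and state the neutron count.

Conserve mass number: 256 = 121 + 132 + k, so k = 256 − 253 = 3.
Check atomic number: 98 = 47 + 51 + 0 = 98. ✓

3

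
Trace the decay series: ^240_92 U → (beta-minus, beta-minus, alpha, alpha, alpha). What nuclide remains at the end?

Start: (A, Z) = (240, 92).
After β⁻: (240, 93).
After β⁻: (240, 94).
After α: (236, 92).
After α: (232, 90).
After α: (228, 88).
Z = 88 is radium.

Ra-228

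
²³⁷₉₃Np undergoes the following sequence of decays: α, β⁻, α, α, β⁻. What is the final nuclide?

Start: (A, Z) = (237, 93).
After α: (233, 91).
After β⁻: (233, 92).
After α: (229, 90).
After α: (225, 88).
After β⁻: (225, 89).
Z = 89 is actinium.

Ac-225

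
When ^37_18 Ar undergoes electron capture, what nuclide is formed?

Electron capture: mass number changes by +0, atomic number by -1.
A: 37 = 37; Z: 18 − 1 = 17.
Z = 17 is chlorine, so the daughter is ^37_17 Cl.

Cl-37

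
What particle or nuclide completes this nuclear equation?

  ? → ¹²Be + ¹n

Be-13

Conserve mass number: A = 12 + 1, so A = 13.
Conserve atomic number: Z = 4 + 0, so Z = 4.
Z = 4 is beryllium, so the species is ¹³Be.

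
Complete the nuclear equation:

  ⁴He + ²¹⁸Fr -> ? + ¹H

Conserve mass number: 4 + 218 = A + 1, so A = 221.
Conserve atomic number: 2 + 87 = Z + 1, so Z = 88.
Z = 88 is radium, so the species is ²²¹Ra.

Ra-221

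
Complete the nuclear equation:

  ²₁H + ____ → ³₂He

proton

Conserve mass number: 2 + A = 3, so A = 1.
Conserve atomic number: 1 + Z = 2, so Z = 1.
A = 1 and Z = 1 is ¹₁H — a proton.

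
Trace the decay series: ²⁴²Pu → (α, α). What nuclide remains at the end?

Th-234

Start: (A, Z) = (242, 94).
After α: (238, 92).
After α: (234, 90).
Z = 90 is thorium.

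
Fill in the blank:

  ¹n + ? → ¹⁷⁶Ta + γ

Conserve mass number: 1 + A = 176 + 0, so A = 175.
Conserve atomic number: 0 + Z = 73 + 0, so Z = 73.
Z = 73 is tantalum, so the species is ¹⁷⁵Ta.

Ta-175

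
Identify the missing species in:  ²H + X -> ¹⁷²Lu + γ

Yb-170

Conserve mass number: 2 + A = 172 + 0, so A = 170.
Conserve atomic number: 1 + Z = 71 + 0, so Z = 70.
Z = 70 is ytterbium, so the species is ¹⁷⁰Yb.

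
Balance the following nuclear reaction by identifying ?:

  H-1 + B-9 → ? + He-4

Be-6

Conserve mass number: 1 + 9 = A + 4, so A = 6.
Conserve atomic number: 1 + 5 = Z + 2, so Z = 4.
Z = 4 is beryllium, so the species is Be-6.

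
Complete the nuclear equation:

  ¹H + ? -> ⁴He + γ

triton

Conserve mass number: 1 + A = 4 + 0, so A = 3.
Conserve atomic number: 1 + Z = 2 + 0, so Z = 1.
A = 3 and Z = 1 is ³H — a triton.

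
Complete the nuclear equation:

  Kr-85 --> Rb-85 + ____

Conserve mass number: 85 = 85 + A, so A = 0.
Conserve atomic number: 36 = 37 + Z, so Z = -1.
A = 0 and Z = -1 is e⁻ — a beta-minus particle.

beta-minus particle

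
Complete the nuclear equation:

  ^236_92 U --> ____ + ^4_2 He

Th-232

Conserve mass number: 236 = A + 4, so A = 232.
Conserve atomic number: 92 = Z + 2, so Z = 90.
Z = 90 is thorium, so the species is ^232_90 Th.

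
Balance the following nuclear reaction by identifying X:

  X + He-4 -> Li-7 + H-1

Conserve mass number: A + 4 = 7 + 1, so A = 4.
Conserve atomic number: Z + 2 = 3 + 1, so Z = 2.
A = 4 and Z = 2 is He-4 — an alpha particle.

alpha particle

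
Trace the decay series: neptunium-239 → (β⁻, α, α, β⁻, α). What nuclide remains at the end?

Ac-227

Start: (A, Z) = (239, 93).
After β⁻: (239, 94).
After α: (235, 92).
After α: (231, 90).
After β⁻: (231, 91).
After α: (227, 89).
Z = 89 is actinium.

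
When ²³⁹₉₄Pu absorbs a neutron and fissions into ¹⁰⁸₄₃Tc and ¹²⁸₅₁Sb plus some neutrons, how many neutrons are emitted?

4

Conserve mass number: 240 = 108 + 128 + k, so k = 240 − 236 = 4.
Check atomic number: 94 = 43 + 51 + 0 = 94. ✓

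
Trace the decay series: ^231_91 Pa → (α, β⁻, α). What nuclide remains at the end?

Start: (A, Z) = (231, 91).
After α: (227, 89).
After β⁻: (227, 90).
After α: (223, 88).
Z = 88 is radium.

Ra-223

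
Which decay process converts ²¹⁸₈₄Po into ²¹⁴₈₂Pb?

alpha decay

ΔA = 214 − 218 = -4; ΔZ = 82 − 84 = -2.
A drops by 4 and Z drops by 2 — the signature of alpha emission.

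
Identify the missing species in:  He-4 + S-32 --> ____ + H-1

Cl-35

Conserve mass number: 4 + 32 = A + 1, so A = 35.
Conserve atomic number: 2 + 16 = Z + 1, so Z = 17.
Z = 17 is chlorine, so the species is Cl-35.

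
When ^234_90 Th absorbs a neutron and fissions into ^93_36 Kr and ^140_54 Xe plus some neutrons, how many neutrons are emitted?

Conserve mass number: 235 = 93 + 140 + k, so k = 235 − 233 = 2.
Check atomic number: 90 = 36 + 54 + 0 = 90. ✓

2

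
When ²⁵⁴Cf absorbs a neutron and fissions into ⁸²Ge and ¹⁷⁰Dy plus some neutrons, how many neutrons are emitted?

3

Conserve mass number: 255 = 82 + 170 + k, so k = 255 − 252 = 3.
Check atomic number: 98 = 32 + 66 + 0 = 98. ✓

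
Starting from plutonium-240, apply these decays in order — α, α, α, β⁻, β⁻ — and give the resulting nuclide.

Th-228

Start: (A, Z) = (240, 94).
After α: (236, 92).
After α: (232, 90).
After α: (228, 88).
After β⁻: (228, 89).
After β⁻: (228, 90).
Z = 90 is thorium.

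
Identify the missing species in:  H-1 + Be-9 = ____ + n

B-9

Conserve mass number: 1 + 9 = A + 1, so A = 9.
Conserve atomic number: 1 + 4 = Z + 0, so Z = 5.
Z = 5 is boron, so the species is B-9.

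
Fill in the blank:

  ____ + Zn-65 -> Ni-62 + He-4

neutron

Conserve mass number: A + 65 = 62 + 4, so A = 1.
Conserve atomic number: Z + 30 = 28 + 2, so Z = 0.
A = 1 and Z = 0 is n — a neutron.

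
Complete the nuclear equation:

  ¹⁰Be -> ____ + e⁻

B-10

Conserve mass number: 10 = A + 0, so A = 10.
Conserve atomic number: 4 = Z − 1, so Z = 5.
Z = 5 is boron, so the species is ¹⁰B.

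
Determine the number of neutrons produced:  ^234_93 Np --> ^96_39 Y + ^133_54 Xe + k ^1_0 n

Conserve mass number: 234 = 96 + 133 + k, so k = 234 − 229 = 5.
Check atomic number: 93 = 39 + 54 + 0 = 93. ✓

5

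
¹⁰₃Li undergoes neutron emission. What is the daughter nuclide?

Neutron emission: mass number changes by -1, atomic number by +0.
A: 10 − 1 = 9; Z: 3 = 3.
Z = 3 is lithium, so the daughter is ⁹₃Li.

Li-9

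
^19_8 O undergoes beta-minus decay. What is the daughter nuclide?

F-19

Beta-minus decay: mass number changes by +0, atomic number by +1.
A: 19 = 19; Z: 8 + 1 = 9.
Z = 9 is fluorine, so the daughter is ^19_9 F.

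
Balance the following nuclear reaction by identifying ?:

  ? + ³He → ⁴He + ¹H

deuteron

Conserve mass number: A + 3 = 4 + 1, so A = 2.
Conserve atomic number: Z + 2 = 2 + 1, so Z = 1.
A = 2 and Z = 1 is ²H — a deuteron.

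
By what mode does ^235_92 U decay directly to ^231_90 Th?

ΔA = 231 − 235 = -4; ΔZ = 90 − 92 = -2.
A drops by 4 and Z drops by 2 — the signature of alpha emission.

alpha decay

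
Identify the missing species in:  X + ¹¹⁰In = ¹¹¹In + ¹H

Conserve mass number: A + 110 = 111 + 1, so A = 2.
Conserve atomic number: Z + 49 = 49 + 1, so Z = 1.
A = 2 and Z = 1 is ²H — a deuteron.

deuteron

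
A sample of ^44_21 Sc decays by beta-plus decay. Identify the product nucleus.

Ca-44

Beta-plus decay: mass number changes by +0, atomic number by -1.
A: 44 = 44; Z: 21 − 1 = 20.
Z = 20 is calcium, so the daughter is ^44_20 Ca.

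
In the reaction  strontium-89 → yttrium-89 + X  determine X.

Conserve mass number: 89 = 89 + A, so A = 0.
Conserve atomic number: 38 = 39 + Z, so Z = -1.
A = 0 and Z = -1 is e⁻ — a beta-minus particle.

beta-minus particle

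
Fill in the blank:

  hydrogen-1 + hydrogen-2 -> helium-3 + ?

Conserve mass number: 1 + 2 = 3 + A, so A = 0.
Conserve atomic number: 1 + 1 = 2 + Z, so Z = 0.
A = 0 and Z = 0 is γ — a gamma ray.

gamma ray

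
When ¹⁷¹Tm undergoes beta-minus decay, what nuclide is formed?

Yb-171

Beta-minus decay: mass number changes by +0, atomic number by +1.
A: 171 = 171; Z: 69 + 1 = 70.
Z = 70 is ytterbium, so the daughter is ¹⁷¹Yb.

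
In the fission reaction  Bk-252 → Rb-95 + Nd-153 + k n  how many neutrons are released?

Conserve mass number: 252 = 95 + 153 + k, so k = 252 − 248 = 4.
Check atomic number: 97 = 37 + 60 + 0 = 97. ✓

4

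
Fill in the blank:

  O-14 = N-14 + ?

positron

Conserve mass number: 14 = 14 + A, so A = 0.
Conserve atomic number: 8 = 7 + Z, so Z = 1.
A = 0 and Z = 1 is e⁺ — a positron.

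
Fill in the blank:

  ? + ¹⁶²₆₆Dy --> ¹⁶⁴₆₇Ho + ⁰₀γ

deuteron

Conserve mass number: A + 162 = 164 + 0, so A = 2.
Conserve atomic number: Z + 66 = 67 + 0, so Z = 1.
A = 2 and Z = 1 is ²₁H — a deuteron.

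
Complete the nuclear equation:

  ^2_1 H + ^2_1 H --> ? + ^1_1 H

Conserve mass number: 2 + 2 = A + 1, so A = 3.
Conserve atomic number: 1 + 1 = Z + 1, so Z = 1.
A = 3 and Z = 1 is ^3_1 H — a triton.

H-3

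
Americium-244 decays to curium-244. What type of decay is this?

ΔA = 244 − 244 = 0; ΔZ = 96 − 95 = +1.
A is unchanged and Z rises by 1 — a neutron has become a proton (β⁻ decay).

beta-minus decay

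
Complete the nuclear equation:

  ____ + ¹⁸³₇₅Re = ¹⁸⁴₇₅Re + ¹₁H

Conserve mass number: A + 183 = 184 + 1, so A = 2.
Conserve atomic number: Z + 75 = 75 + 1, so Z = 1.
A = 2 and Z = 1 is ²₁H — a deuteron.

deuteron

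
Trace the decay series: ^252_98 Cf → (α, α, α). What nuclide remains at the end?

Start: (A, Z) = (252, 98).
After α: (248, 96).
After α: (244, 94).
After α: (240, 92).
Z = 92 is uranium.

U-240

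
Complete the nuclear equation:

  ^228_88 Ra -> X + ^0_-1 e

Conserve mass number: 228 = A + 0, so A = 228.
Conserve atomic number: 88 = Z − 1, so Z = 89.
Z = 89 is actinium, so the species is ^228_89 Ac.

Ac-228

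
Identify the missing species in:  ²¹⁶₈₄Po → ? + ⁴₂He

Pb-212

Conserve mass number: 216 = A + 4, so A = 212.
Conserve atomic number: 84 = Z + 2, so Z = 82.
Z = 82 is lead, so the species is ²¹²₈₂Pb.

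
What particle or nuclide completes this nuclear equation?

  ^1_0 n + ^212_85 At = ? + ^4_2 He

Conserve mass number: 1 + 212 = A + 4, so A = 209.
Conserve atomic number: 0 + 85 = Z + 2, so Z = 83.
Z = 83 is bismuth, so the species is ^209_83 Bi.

Bi-209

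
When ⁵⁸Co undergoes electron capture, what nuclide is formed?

Fe-58

Electron capture: mass number changes by +0, atomic number by -1.
A: 58 = 58; Z: 27 − 1 = 26.
Z = 26 is iron, so the daughter is ⁵⁸Fe.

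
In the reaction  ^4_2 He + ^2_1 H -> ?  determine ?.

Conserve mass number: 4 + 2 = A, so A = 6.
Conserve atomic number: 2 + 1 = Z, so Z = 3.
Z = 3 is lithium, so the species is ^6_3 Li.

Li-6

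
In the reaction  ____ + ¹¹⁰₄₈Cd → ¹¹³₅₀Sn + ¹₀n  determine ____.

Conserve mass number: A + 110 = 113 + 1, so A = 4.
Conserve atomic number: Z + 48 = 50 + 0, so Z = 2.
A = 4 and Z = 2 is ⁴₂He — an alpha particle.

alpha particle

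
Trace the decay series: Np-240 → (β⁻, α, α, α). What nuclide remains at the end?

Ra-228

Start: (A, Z) = (240, 93).
After β⁻: (240, 94).
After α: (236, 92).
After α: (232, 90).
After α: (228, 88).
Z = 88 is radium.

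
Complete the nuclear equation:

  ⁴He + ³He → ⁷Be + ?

Conserve mass number: 4 + 3 = 7 + A, so A = 0.
Conserve atomic number: 2 + 2 = 4 + Z, so Z = 0.
A = 0 and Z = 0 is γ — a gamma ray.

gamma ray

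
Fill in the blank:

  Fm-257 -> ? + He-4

Cf-253

Conserve mass number: 257 = A + 4, so A = 253.
Conserve atomic number: 100 = Z + 2, so Z = 98.
Z = 98 is californium, so the species is Cf-253.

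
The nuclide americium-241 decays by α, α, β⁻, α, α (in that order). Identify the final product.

Ra-225

Start: (A, Z) = (241, 95).
After α: (237, 93).
After α: (233, 91).
After β⁻: (233, 92).
After α: (229, 90).
After α: (225, 88).
Z = 88 is radium.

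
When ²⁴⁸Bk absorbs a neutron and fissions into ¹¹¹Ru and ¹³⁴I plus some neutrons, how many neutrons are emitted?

4

Conserve mass number: 249 = 111 + 134 + k, so k = 249 − 245 = 4.
Check atomic number: 97 = 44 + 53 + 0 = 97. ✓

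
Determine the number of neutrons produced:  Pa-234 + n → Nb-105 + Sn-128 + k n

Conserve mass number: 235 = 105 + 128 + k, so k = 235 − 233 = 2.
Check atomic number: 91 = 41 + 50 + 0 = 91. ✓

2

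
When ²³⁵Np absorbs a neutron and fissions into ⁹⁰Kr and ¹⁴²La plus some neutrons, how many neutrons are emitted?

Conserve mass number: 236 = 90 + 142 + k, so k = 236 − 232 = 4.
Check atomic number: 93 = 36 + 57 + 0 = 93. ✓

4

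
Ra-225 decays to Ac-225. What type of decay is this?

ΔA = 225 − 225 = 0; ΔZ = 89 − 88 = +1.
A is unchanged and Z rises by 1 — a neutron has become a proton (β⁻ decay).

beta-minus decay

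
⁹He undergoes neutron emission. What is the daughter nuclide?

Neutron emission: mass number changes by -1, atomic number by +0.
A: 9 − 1 = 8; Z: 2 = 2.
Z = 2 is helium, so the daughter is ⁸He.

He-8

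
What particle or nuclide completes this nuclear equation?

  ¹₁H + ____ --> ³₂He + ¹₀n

triton

Conserve mass number: 1 + A = 3 + 1, so A = 3.
Conserve atomic number: 1 + Z = 2 + 0, so Z = 1.
A = 3 and Z = 1 is ³₁H — a triton.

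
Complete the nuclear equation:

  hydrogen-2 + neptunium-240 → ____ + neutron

Pu-241

Conserve mass number: 2 + 240 = A + 1, so A = 241.
Conserve atomic number: 1 + 93 = Z + 0, so Z = 94.
Z = 94 is plutonium, so the species is plutonium-241.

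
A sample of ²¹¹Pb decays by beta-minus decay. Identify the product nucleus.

Bi-211

Beta-minus decay: mass number changes by +0, atomic number by +1.
A: 211 = 211; Z: 82 + 1 = 83.
Z = 83 is bismuth, so the daughter is ²¹¹Bi.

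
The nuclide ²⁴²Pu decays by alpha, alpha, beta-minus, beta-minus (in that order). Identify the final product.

Start: (A, Z) = (242, 94).
After α: (238, 92).
After α: (234, 90).
After β⁻: (234, 91).
After β⁻: (234, 92).
Z = 92 is uranium.

U-234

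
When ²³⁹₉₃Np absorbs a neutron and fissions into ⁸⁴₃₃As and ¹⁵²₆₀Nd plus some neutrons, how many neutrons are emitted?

Conserve mass number: 240 = 84 + 152 + k, so k = 240 − 236 = 4.
Check atomic number: 93 = 33 + 60 + 0 = 93. ✓

4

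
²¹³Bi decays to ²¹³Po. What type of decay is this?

ΔA = 213 − 213 = 0; ΔZ = 84 − 83 = +1.
A is unchanged and Z rises by 1 — a neutron has become a proton (β⁻ decay).

beta-minus decay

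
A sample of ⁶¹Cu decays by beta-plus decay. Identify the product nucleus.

Beta-plus decay: mass number changes by +0, atomic number by -1.
A: 61 = 61; Z: 29 − 1 = 28.
Z = 28 is nickel, so the daughter is ⁶¹Ni.

Ni-61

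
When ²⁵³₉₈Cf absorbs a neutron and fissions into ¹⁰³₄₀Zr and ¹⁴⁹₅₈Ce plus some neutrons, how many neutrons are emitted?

2

Conserve mass number: 254 = 103 + 149 + k, so k = 254 − 252 = 2.
Check atomic number: 98 = 40 + 58 + 0 = 98. ✓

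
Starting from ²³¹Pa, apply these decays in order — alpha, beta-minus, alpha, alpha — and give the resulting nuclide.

Start: (A, Z) = (231, 91).
After α: (227, 89).
After β⁻: (227, 90).
After α: (223, 88).
After α: (219, 86).
Z = 86 is radon.

Rn-219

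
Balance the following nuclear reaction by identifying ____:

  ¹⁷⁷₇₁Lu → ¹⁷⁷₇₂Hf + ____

beta-minus particle

Conserve mass number: 177 = 177 + A, so A = 0.
Conserve atomic number: 71 = 72 + Z, so Z = -1.
A = 0 and Z = -1 is ⁰₋₁e — a beta-minus particle.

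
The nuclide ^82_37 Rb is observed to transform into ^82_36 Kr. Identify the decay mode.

ΔA = 82 − 82 = 0; ΔZ = 36 − 37 = -1.
A is unchanged and Z drops by 1 — a proton has become a neutron (β⁺ emission or electron capture).

beta-plus decay or electron capture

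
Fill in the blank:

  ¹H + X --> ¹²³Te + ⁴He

I-126

Conserve mass number: 1 + A = 123 + 4, so A = 126.
Conserve atomic number: 1 + Z = 52 + 2, so Z = 53.
Z = 53 is iodine, so the species is ¹²⁶I.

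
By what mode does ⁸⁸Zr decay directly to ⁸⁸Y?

ΔA = 88 − 88 = 0; ΔZ = 39 − 40 = -1.
A is unchanged and Z drops by 1 — a proton has become a neutron (β⁺ emission or electron capture).

beta-plus decay or electron capture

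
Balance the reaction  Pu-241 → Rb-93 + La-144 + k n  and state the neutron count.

Conserve mass number: 241 = 93 + 144 + k, so k = 241 − 237 = 4.
Check atomic number: 94 = 37 + 57 + 0 = 94. ✓

4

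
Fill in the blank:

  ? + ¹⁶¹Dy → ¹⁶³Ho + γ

Conserve mass number: A + 161 = 163 + 0, so A = 2.
Conserve atomic number: Z + 66 = 67 + 0, so Z = 1.
A = 2 and Z = 1 is ²H — a deuteron.

deuteron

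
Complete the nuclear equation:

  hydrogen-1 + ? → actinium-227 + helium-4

Th-230

Conserve mass number: 1 + A = 227 + 4, so A = 230.
Conserve atomic number: 1 + Z = 89 + 2, so Z = 90.
Z = 90 is thorium, so the species is thorium-230.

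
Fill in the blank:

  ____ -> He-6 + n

He-7

Conserve mass number: A = 6 + 1, so A = 7.
Conserve atomic number: Z = 2 + 0, so Z = 2.
Z = 2 is helium, so the species is He-7.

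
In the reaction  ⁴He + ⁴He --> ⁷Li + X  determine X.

Conserve mass number: 4 + 4 = 7 + A, so A = 1.
Conserve atomic number: 2 + 2 = 3 + Z, so Z = 1.
A = 1 and Z = 1 is ¹H — a proton.

proton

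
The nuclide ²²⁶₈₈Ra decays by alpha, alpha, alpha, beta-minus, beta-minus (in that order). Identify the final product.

Start: (A, Z) = (226, 88).
After α: (222, 86).
After α: (218, 84).
After α: (214, 82).
After β⁻: (214, 83).
After β⁻: (214, 84).
Z = 84 is polonium.

Po-214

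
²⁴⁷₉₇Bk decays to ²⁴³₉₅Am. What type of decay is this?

ΔA = 243 − 247 = -4; ΔZ = 95 − 97 = -2.
A drops by 4 and Z drops by 2 — the signature of alpha emission.

alpha decay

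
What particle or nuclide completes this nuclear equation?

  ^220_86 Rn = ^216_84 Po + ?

Conserve mass number: 220 = 216 + A, so A = 4.
Conserve atomic number: 86 = 84 + Z, so Z = 2.
A = 4 and Z = 2 is ^4_2 He — an alpha particle.

alpha particle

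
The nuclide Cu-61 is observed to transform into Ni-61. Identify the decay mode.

beta-plus decay or electron capture

ΔA = 61 − 61 = 0; ΔZ = 28 − 29 = -1.
A is unchanged and Z drops by 1 — a proton has become a neutron (β⁺ emission or electron capture).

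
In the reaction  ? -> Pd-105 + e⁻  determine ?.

Conserve mass number: A = 105 + 0, so A = 105.
Conserve atomic number: Z = 46 − 1, so Z = 45.
Z = 45 is rhodium, so the species is Rh-105.

Rh-105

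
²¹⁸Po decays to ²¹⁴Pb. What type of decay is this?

alpha decay

ΔA = 214 − 218 = -4; ΔZ = 82 − 84 = -2.
A drops by 4 and Z drops by 2 — the signature of alpha emission.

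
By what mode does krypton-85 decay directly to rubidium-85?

ΔA = 85 − 85 = 0; ΔZ = 37 − 36 = +1.
A is unchanged and Z rises by 1 — a neutron has become a proton (β⁻ decay).

beta-minus decay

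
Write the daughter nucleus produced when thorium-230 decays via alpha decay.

Alpha decay: mass number changes by -4, atomic number by -2.
A: 230 − 4 = 226; Z: 90 − 2 = 88.
Z = 88 is radium, so the daughter is radium-226.

Ra-226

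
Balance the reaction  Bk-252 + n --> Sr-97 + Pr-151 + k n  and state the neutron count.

5

Conserve mass number: 253 = 97 + 151 + k, so k = 253 − 248 = 5.
Check atomic number: 97 = 38 + 59 + 0 = 97. ✓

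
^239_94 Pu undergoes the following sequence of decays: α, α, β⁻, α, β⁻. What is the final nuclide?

Start: (A, Z) = (239, 94).
After α: (235, 92).
After α: (231, 90).
After β⁻: (231, 91).
After α: (227, 89).
After β⁻: (227, 90).
Z = 90 is thorium.

Th-227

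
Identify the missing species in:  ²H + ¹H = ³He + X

gamma ray

Conserve mass number: 2 + 1 = 3 + A, so A = 0.
Conserve atomic number: 1 + 1 = 2 + Z, so Z = 0.
A = 0 and Z = 0 is γ — a gamma ray.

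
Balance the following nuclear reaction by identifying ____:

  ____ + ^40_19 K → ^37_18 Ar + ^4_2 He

proton

Conserve mass number: A + 40 = 37 + 4, so A = 1.
Conserve atomic number: Z + 19 = 18 + 2, so Z = 1.
A = 1 and Z = 1 is ^1_1 H — a proton.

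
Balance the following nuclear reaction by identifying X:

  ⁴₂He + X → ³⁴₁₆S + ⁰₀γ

Si-30

Conserve mass number: 4 + A = 34 + 0, so A = 30.
Conserve atomic number: 2 + Z = 16 + 0, so Z = 14.
Z = 14 is silicon, so the species is ³⁰₁₄Si.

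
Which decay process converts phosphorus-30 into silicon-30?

ΔA = 30 − 30 = 0; ΔZ = 14 − 15 = -1.
A is unchanged and Z drops by 1 — a proton has become a neutron (β⁺ emission or electron capture).

beta-plus decay or electron capture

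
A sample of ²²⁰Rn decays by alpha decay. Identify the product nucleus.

Po-216

Alpha decay: mass number changes by -4, atomic number by -2.
A: 220 − 4 = 216; Z: 86 − 2 = 84.
Z = 84 is polonium, so the daughter is ²¹⁶Po.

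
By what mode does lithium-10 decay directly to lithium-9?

ΔA = 9 − 10 = -1; ΔZ = 3 − 3 = +0.
A drops by 1 with Z unchanged — a neutron was emitted.

neutron emission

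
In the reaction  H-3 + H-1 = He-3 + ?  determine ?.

neutron

Conserve mass number: 3 + 1 = 3 + A, so A = 1.
Conserve atomic number: 1 + 1 = 2 + Z, so Z = 0.
A = 1 and Z = 0 is n — a neutron.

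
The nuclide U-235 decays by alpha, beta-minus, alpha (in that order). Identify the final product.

Ac-227

Start: (A, Z) = (235, 92).
After α: (231, 90).
After β⁻: (231, 91).
After α: (227, 89).
Z = 89 is actinium.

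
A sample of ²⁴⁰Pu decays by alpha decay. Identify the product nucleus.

U-236

Alpha decay: mass number changes by -4, atomic number by -2.
A: 240 − 4 = 236; Z: 94 − 2 = 92.
Z = 92 is uranium, so the daughter is ²³⁶U.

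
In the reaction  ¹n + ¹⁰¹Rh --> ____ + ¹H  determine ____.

Ru-101

Conserve mass number: 1 + 101 = A + 1, so A = 101.
Conserve atomic number: 0 + 45 = Z + 1, so Z = 44.
Z = 44 is ruthenium, so the species is ¹⁰¹Ru.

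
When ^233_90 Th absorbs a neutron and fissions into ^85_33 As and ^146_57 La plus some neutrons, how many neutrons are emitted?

Conserve mass number: 234 = 85 + 146 + k, so k = 234 − 231 = 3.
Check atomic number: 90 = 33 + 57 + 0 = 90. ✓

3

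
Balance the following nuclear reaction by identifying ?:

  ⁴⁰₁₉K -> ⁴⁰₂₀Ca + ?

Conserve mass number: 40 = 40 + A, so A = 0.
Conserve atomic number: 19 = 20 + Z, so Z = -1.
A = 0 and Z = -1 is ⁰₋₁e — a beta-minus particle.

beta-minus particle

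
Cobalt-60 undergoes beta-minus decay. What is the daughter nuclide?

Ni-60

Beta-minus decay: mass number changes by +0, atomic number by +1.
A: 60 = 60; Z: 27 + 1 = 28.
Z = 28 is nickel, so the daughter is nickel-60.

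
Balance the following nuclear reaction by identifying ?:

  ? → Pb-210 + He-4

Po-214

Conserve mass number: A = 210 + 4, so A = 214.
Conserve atomic number: Z = 82 + 2, so Z = 84.
Z = 84 is polonium, so the species is Po-214.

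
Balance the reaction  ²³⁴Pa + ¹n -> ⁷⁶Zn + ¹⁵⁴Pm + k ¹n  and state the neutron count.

5

Conserve mass number: 235 = 76 + 154 + k, so k = 235 − 230 = 5.
Check atomic number: 91 = 30 + 61 + 0 = 91. ✓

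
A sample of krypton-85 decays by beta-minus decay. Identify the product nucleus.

Beta-minus decay: mass number changes by +0, atomic number by +1.
A: 85 = 85; Z: 36 + 1 = 37.
Z = 37 is rubidium, so the daughter is rubidium-85.

Rb-85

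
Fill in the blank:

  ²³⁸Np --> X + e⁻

Pu-238

Conserve mass number: 238 = A + 0, so A = 238.
Conserve atomic number: 93 = Z − 1, so Z = 94.
Z = 94 is plutonium, so the species is ²³⁸Pu.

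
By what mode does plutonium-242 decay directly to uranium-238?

alpha decay

ΔA = 238 − 242 = -4; ΔZ = 92 − 94 = -2.
A drops by 4 and Z drops by 2 — the signature of alpha emission.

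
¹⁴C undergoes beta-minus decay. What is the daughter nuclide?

N-14

Beta-minus decay: mass number changes by +0, atomic number by +1.
A: 14 = 14; Z: 6 + 1 = 7.
Z = 7 is nitrogen, so the daughter is ¹⁴N.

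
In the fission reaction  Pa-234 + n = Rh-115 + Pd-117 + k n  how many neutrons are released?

3

Conserve mass number: 235 = 115 + 117 + k, so k = 235 − 232 = 3.
Check atomic number: 91 = 45 + 46 + 0 = 91. ✓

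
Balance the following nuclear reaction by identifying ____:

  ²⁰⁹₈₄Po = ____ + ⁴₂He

Conserve mass number: 209 = A + 4, so A = 205.
Conserve atomic number: 84 = Z + 2, so Z = 82.
Z = 82 is lead, so the species is ²⁰⁵₈₂Pb.

Pb-205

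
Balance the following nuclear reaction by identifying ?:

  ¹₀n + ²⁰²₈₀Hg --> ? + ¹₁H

Conserve mass number: 1 + 202 = A + 1, so A = 202.
Conserve atomic number: 0 + 80 = Z + 1, so Z = 79.
Z = 79 is gold, so the species is ²⁰²₇₉Au.

Au-202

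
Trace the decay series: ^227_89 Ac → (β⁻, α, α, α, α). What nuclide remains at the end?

Start: (A, Z) = (227, 89).
After β⁻: (227, 90).
After α: (223, 88).
After α: (219, 86).
After α: (215, 84).
After α: (211, 82).
Z = 82 is lead.

Pb-211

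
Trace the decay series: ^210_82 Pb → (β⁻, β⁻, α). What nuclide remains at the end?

Pb-206

Start: (A, Z) = (210, 82).
After β⁻: (210, 83).
After β⁻: (210, 84).
After α: (206, 82).
Z = 82 is lead.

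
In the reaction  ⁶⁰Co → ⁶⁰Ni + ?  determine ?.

beta-minus particle

Conserve mass number: 60 = 60 + A, so A = 0.
Conserve atomic number: 27 = 28 + Z, so Z = -1.
A = 0 and Z = -1 is e⁻ — a beta-minus particle.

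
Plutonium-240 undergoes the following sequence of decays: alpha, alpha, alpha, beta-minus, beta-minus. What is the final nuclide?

Th-228

Start: (A, Z) = (240, 94).
After α: (236, 92).
After α: (232, 90).
After α: (228, 88).
After β⁻: (228, 89).
After β⁻: (228, 90).
Z = 90 is thorium.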